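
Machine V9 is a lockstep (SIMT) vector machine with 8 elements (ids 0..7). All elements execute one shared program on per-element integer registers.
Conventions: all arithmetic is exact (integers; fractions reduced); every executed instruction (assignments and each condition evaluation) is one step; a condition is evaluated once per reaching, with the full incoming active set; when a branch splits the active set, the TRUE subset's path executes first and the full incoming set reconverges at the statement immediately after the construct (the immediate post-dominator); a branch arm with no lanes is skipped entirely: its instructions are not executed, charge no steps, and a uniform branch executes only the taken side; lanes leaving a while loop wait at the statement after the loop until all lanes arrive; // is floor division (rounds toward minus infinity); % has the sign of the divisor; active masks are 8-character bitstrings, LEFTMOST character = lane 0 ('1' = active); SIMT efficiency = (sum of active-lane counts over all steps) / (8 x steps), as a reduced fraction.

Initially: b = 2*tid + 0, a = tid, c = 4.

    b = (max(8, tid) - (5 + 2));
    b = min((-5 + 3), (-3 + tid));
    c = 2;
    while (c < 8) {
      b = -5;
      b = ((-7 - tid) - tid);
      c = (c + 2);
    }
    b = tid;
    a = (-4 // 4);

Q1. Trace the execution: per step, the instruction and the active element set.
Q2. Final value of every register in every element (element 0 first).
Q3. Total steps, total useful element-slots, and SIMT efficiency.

step 0: b <- (max(8, tid) - (5 + 2)) 11111111
step 1: b <- min((-5 + 3), (-3 + tid)) 11111111
step 2: c <- 2                       11111111
step 3: eval (c < 8)                 11111111
step 4: b <- -5                      11111111
step 5: b <- ((-7 - tid) - tid)      11111111
step 6: c <- (c + 2)                 11111111
step 7: eval (c < 8)                 11111111
step 8: b <- -5                      11111111
step 9: b <- ((-7 - tid) - tid)      11111111
step 10: c <- (c + 2)                 11111111
step 11: eval (c < 8)                 11111111
step 12: b <- -5                      11111111
step 13: b <- ((-7 - tid) - tid)      11111111
step 14: c <- (c + 2)                 11111111
step 15: eval (c < 8)                 11111111
step 16: b <- tid                     11111111
step 17: a <- (-4 // 4)               11111111

Answer: 18 steps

b: 0,1,2,3,4,5,6,7
a: -1,-1,-1,-1,-1,-1,-1,-1
c: 8,8,8,8,8,8,8,8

steps = 18; useful = 144; efficiency = 144/144 = 1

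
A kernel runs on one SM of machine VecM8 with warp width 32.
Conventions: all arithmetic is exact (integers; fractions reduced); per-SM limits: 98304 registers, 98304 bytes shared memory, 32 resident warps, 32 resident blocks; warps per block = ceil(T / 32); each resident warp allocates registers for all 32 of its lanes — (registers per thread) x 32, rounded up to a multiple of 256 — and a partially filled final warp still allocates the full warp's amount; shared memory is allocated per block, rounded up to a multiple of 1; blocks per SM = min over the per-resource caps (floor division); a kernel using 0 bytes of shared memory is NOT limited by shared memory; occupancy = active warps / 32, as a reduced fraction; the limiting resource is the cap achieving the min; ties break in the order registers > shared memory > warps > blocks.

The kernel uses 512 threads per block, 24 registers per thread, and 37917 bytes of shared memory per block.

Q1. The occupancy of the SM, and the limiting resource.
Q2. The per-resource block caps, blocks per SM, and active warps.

Answer: occupancy 1, limited by shared memory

registers: 8 blocks
shared memory: 2 blocks
warps: 2 blocks
blocks: 32 blocks

Answer: 2 blocks, 32 active warps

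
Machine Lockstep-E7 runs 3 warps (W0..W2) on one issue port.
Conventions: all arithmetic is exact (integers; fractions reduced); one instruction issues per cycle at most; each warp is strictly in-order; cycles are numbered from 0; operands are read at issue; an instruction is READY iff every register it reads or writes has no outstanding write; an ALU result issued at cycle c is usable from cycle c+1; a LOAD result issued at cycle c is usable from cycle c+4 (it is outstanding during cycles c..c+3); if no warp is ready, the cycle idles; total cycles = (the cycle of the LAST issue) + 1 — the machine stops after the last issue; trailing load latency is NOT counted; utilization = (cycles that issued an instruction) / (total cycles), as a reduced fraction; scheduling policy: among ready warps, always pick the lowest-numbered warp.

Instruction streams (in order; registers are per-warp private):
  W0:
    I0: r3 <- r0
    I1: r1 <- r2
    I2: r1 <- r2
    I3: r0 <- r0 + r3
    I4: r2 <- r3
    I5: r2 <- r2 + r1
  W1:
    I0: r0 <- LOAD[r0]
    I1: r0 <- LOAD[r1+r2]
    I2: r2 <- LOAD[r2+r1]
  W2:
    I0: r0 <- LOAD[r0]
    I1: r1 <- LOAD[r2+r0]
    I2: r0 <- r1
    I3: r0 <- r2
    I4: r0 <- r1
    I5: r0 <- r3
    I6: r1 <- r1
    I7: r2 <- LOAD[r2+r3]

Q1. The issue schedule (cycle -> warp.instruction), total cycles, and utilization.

cycle 0: W0.I0
cycle 1: W0.I1
cycle 2: W0.I2
cycle 3: W0.I3
cycle 4: W0.I4
cycle 5: W0.I5
cycle 6: W1.I0
cycle 7: W2.I0
cycle 8: idle
cycle 9: idle
cycle 10: W1.I1
cycle 11: W1.I2
cycle 12: W2.I1
cycle 13: idle
cycle 14: idle
cycle 15: idle
cycle 16: W2.I2
cycle 17: W2.I3
cycle 18: W2.I4
cycle 19: W2.I5
cycle 20: W2.I6
cycle 21: W2.I7

Answer: 22 cycles, utilization 17/22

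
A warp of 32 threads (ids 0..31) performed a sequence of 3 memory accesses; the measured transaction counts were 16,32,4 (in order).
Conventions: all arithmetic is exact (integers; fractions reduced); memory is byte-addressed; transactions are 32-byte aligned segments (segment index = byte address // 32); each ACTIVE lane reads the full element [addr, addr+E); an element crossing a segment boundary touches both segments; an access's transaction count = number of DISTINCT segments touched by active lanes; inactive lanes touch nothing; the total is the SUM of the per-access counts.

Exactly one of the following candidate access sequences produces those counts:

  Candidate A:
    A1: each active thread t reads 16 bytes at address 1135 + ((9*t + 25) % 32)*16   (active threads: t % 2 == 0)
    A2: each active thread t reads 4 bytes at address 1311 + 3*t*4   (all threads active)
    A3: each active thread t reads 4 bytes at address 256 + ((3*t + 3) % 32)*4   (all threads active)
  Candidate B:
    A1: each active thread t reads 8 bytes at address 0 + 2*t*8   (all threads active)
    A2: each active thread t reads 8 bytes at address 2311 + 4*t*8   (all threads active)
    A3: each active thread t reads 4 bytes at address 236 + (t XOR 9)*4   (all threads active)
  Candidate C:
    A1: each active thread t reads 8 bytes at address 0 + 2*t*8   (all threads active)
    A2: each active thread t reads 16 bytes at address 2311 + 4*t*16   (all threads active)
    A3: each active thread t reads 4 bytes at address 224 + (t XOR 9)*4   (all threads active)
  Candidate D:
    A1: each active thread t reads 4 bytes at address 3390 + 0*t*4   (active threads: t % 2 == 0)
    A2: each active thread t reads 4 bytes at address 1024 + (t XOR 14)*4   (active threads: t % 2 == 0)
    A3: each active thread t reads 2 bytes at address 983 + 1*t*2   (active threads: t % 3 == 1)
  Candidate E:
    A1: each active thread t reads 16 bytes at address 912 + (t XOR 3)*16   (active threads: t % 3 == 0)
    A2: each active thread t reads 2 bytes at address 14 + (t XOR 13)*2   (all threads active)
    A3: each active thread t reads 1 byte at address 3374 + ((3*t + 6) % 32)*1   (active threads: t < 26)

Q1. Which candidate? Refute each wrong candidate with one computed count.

A: A1 gives 17 transactions, not 16
B: A3 gives 5 transactions, not 4
D: A1 gives 2 transactions, not 16
E: A1 gives 11 transactions, not 16
C: all counts match (16,32,4)

Answer: C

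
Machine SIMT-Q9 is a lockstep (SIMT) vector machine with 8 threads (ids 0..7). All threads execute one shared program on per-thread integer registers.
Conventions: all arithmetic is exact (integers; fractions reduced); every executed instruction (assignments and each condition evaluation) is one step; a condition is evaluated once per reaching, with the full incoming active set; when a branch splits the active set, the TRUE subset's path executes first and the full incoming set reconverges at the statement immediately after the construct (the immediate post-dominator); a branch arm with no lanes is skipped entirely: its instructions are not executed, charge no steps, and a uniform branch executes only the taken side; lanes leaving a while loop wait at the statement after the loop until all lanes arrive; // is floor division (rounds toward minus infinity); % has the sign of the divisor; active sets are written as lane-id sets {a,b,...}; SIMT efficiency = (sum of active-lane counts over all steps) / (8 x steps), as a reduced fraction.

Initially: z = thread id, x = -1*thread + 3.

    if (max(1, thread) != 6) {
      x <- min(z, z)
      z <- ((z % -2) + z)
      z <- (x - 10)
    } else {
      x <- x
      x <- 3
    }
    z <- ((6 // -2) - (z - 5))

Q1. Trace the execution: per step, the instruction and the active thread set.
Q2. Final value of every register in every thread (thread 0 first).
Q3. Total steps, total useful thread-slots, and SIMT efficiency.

step 0: eval (max(1, thread) != 6)   {0,1,2,3,4,5,6,7}
step 1: x <- min(z, z)               {0,1,2,3,4,5,7}
step 2: z <- ((z % -2) + z)          {0,1,2,3,4,5,7}
step 3: z <- (x - 10)                {0,1,2,3,4,5,7}
step 4: x <- x                       {6}
step 5: x <- 3                       {6}
step 6: z <- ((6 // -2) - (z - 5))   {0,1,2,3,4,5,6,7}

Answer: 7 steps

z: 12,11,10,9,8,7,-4,5
x: 0,1,2,3,4,5,3,7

steps = 7; useful = 39; efficiency = 39/56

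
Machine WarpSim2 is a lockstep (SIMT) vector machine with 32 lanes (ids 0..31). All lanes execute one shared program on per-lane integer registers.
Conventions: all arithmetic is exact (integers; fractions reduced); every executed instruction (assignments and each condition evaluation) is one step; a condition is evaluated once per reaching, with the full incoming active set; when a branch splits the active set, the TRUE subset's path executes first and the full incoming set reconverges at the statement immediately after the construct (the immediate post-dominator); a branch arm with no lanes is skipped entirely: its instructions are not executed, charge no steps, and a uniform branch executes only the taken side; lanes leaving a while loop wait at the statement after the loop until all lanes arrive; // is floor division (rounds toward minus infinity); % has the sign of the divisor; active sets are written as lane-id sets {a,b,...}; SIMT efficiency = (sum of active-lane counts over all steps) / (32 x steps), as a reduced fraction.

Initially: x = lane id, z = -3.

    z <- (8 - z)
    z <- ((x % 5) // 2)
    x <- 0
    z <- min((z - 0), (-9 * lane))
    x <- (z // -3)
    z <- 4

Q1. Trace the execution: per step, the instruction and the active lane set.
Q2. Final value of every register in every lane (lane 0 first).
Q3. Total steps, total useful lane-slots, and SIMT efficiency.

step 0: z <- (8 - z)                 {0,1,2,3,4,5,6,7,8,9,10,11,12,13,14,15,16,17,18,19,20,21,22,23,24,25,26,27,28,29,30,31}
step 1: z <- ((x % 5) // 2)          {0,1,2,3,4,5,6,7,8,9,10,11,12,13,14,15,16,17,18,19,20,21,22,23,24,25,26,27,28,29,30,31}
step 2: x <- 0                       {0,1,2,3,4,5,6,7,8,9,10,11,12,13,14,15,16,17,18,19,20,21,22,23,24,25,26,27,28,29,30,31}
step 3: z <- min((z - 0), (-9 * lane)) {0,1,2,3,4,5,6,7,8,9,10,11,12,13,14,15,16,17,18,19,20,21,22,23,24,25,26,27,28,29,30,31}
step 4: x <- (z // -3)               {0,1,2,3,4,5,6,7,8,9,10,11,12,13,14,15,16,17,18,19,20,21,22,23,24,25,26,27,28,29,30,31}
step 5: z <- 4                       {0,1,2,3,4,5,6,7,8,9,10,11,12,13,14,15,16,17,18,19,20,21,22,23,24,25,26,27,28,29,30,31}

Answer: 6 steps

x: 0,3,6,9,12,15,18,21,24,27,30,33,36,39,42,45,48,51,54,57,60,63,66,69,72,75,78,81,84,87,90,93
z: 4,4,4,4,4,4,4,4,4,4,4,4,4,4,4,4,4,4,4,4,4,4,4,4,4,4,4,4,4,4,4,4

steps = 6; useful = 192; efficiency = 192/192 = 1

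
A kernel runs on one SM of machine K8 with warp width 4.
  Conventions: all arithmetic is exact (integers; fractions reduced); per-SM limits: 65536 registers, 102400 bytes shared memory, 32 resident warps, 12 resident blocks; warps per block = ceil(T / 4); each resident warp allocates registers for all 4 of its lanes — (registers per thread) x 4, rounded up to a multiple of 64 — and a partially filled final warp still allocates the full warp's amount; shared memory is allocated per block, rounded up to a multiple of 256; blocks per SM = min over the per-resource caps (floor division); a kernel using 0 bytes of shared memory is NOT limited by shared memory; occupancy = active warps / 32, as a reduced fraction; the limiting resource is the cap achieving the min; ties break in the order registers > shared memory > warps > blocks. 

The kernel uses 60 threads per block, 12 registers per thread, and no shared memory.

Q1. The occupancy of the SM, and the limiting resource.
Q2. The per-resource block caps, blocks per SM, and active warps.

Answer: occupancy 15/16, limited by warps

registers: 68 blocks
shared memory: no limit (kernel uses none)
warps: 2 blocks
blocks: 12 blocks

Answer: 2 blocks, 30 active warps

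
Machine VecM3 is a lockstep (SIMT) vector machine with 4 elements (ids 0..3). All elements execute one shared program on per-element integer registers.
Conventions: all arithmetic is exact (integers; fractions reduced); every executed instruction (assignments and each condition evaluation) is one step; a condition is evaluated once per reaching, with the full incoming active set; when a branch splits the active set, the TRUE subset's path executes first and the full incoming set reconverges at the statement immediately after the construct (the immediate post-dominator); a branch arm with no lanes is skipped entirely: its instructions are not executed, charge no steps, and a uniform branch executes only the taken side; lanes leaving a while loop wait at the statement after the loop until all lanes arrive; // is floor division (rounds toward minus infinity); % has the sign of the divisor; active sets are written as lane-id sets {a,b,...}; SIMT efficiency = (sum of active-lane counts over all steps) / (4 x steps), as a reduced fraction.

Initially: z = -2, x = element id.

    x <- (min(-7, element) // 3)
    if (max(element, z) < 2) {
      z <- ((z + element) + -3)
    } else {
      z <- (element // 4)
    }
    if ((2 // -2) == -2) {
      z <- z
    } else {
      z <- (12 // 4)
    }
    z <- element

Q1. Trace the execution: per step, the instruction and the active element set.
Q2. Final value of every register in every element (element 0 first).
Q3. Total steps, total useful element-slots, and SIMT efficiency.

step 0: x <- (min(-7, element) // 3) {0,1,2,3}
step 1: eval (max(element, z) < 2)   {0,1,2,3}
step 2: z <- ((z + element) + -3)    {0,1}
step 3: z <- (element // 4)          {2,3}
step 4: eval ((2 // -2) == -2)       {0,1,2,3}
step 5: z <- (12 // 4)               {0,1,2,3}
step 6: z <- element                 {0,1,2,3}

Answer: 7 steps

z: 0,1,2,3
x: -3,-3,-3,-3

steps = 7; useful = 24; efficiency = 24/28 = 6/7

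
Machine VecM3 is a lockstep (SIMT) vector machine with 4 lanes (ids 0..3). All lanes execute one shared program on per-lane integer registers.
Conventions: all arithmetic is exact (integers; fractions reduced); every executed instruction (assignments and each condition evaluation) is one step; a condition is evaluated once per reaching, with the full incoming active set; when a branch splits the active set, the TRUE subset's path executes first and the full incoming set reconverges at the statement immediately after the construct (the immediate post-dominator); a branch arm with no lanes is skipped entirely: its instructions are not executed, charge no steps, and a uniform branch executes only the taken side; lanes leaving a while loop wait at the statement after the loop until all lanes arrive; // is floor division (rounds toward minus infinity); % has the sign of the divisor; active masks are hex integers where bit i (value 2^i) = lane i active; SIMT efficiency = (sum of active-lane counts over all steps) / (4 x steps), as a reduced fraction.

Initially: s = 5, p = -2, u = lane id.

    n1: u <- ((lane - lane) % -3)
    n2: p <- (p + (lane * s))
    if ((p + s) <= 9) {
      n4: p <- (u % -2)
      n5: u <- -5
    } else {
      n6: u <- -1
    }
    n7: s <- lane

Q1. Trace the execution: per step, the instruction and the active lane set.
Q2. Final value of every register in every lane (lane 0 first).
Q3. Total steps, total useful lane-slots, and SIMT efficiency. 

step 0: u <- ((lane - lane) % -3)    0xf
step 1: p <- (p + (lane * s))        0xf
step 2: eval ((p + s) <= 9)          0xf
step 3: p <- (u % -2)                0x3
step 4: u <- -5                      0x3
step 5: u <- -1                      0xc
step 6: s <- lane                    0xf

Answer: 7 steps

s: 0,1,2,3
p: 0,0,8,13
u: -5,-5,-1,-1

steps = 7; useful = 22; efficiency = 22/28 = 11/14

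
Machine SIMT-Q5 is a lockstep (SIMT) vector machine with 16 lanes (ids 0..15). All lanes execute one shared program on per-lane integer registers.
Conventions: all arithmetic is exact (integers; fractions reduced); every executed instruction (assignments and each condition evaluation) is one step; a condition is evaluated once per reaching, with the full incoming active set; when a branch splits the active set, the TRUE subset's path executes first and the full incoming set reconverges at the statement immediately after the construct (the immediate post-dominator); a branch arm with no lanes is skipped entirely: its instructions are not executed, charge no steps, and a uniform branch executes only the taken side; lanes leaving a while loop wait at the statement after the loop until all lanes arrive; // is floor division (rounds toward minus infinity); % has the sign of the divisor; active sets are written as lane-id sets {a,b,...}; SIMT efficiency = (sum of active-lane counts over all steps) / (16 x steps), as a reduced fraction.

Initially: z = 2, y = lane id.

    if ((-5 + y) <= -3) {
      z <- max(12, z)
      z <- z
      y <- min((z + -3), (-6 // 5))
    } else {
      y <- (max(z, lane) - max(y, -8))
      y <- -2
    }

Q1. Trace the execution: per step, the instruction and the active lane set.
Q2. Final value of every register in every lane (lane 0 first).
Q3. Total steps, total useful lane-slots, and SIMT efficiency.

step 0: eval ((-5 + y) <= -3)        {0,1,2,3,4,5,6,7,8,9,10,11,12,13,14,15}
step 1: z <- max(12, z)              {0,1,2}
step 2: z <- z                       {0,1,2}
step 3: y <- min((z + -3), (-6 // 5)) {0,1,2}
step 4: y <- (max(z, lane) - max(y, -8)) {3,4,5,6,7,8,9,10,11,12,13,14,15}
step 5: y <- -2                      {3,4,5,6,7,8,9,10,11,12,13,14,15}

Answer: 6 steps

z: 12,12,12,2,2,2,2,2,2,2,2,2,2,2,2,2
y: -2,-2,-2,-2,-2,-2,-2,-2,-2,-2,-2,-2,-2,-2,-2,-2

steps = 6; useful = 51; efficiency = 51/96 = 17/32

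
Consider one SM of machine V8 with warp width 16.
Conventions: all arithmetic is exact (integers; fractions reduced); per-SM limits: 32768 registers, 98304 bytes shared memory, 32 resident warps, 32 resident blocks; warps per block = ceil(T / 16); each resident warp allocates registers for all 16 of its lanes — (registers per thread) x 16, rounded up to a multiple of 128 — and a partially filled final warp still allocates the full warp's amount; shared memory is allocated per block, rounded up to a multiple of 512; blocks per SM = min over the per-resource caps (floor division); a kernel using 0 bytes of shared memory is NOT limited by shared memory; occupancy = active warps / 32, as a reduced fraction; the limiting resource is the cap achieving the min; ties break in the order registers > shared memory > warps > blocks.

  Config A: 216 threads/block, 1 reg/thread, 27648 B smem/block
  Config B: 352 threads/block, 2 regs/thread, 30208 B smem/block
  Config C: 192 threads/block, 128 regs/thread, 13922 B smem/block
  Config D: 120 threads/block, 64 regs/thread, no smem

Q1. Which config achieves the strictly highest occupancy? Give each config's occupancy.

occupancies: A 7/8, B 11/16, C 3/8, D 1

Answer: D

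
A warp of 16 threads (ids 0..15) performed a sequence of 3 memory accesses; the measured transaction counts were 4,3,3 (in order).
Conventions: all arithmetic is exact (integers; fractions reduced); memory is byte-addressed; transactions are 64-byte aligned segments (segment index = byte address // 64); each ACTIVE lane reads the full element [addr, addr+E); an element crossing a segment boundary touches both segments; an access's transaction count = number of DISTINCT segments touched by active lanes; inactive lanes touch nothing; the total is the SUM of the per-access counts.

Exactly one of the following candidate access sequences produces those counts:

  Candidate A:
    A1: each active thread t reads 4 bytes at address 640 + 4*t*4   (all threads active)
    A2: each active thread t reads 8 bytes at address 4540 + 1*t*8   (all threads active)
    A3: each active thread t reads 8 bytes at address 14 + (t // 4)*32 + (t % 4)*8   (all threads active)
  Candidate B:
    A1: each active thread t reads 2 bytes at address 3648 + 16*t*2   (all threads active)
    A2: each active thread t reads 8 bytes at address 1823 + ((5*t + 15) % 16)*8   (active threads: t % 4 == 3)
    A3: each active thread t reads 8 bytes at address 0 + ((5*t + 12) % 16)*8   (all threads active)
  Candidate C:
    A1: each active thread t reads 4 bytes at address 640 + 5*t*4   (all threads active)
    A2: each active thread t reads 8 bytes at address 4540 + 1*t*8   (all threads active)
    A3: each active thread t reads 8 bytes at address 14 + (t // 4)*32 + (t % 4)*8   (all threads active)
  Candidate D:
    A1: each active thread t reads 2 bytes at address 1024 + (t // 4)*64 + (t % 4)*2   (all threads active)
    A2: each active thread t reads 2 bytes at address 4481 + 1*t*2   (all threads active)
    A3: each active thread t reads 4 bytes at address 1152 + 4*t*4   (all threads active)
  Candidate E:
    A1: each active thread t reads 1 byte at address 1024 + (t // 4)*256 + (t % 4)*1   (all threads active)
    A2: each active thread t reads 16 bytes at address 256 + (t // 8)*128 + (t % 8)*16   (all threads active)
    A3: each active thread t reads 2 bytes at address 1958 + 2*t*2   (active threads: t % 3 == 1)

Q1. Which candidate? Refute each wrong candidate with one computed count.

B: A1 gives 8 transactions, not 4
C: A1 gives 5 transactions, not 4
D: A2 gives 1 transaction, not 3
E: A2 gives 4 transactions, not 3
A: all counts match (4,3,3)

Answer: A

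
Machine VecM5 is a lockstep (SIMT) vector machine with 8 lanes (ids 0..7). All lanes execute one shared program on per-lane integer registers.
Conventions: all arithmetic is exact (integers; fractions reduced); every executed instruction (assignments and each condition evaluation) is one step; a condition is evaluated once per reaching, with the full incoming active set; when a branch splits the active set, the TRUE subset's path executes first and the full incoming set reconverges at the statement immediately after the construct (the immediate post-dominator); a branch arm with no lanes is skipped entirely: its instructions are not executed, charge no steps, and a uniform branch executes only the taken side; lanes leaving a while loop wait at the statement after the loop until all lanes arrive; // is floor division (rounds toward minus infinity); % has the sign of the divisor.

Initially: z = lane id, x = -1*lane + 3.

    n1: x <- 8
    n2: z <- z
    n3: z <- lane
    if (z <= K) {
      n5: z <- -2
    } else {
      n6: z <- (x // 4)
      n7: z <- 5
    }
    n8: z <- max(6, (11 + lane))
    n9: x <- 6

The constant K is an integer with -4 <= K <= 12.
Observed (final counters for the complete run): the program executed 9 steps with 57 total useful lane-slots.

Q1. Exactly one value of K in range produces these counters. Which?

Answer: K = 6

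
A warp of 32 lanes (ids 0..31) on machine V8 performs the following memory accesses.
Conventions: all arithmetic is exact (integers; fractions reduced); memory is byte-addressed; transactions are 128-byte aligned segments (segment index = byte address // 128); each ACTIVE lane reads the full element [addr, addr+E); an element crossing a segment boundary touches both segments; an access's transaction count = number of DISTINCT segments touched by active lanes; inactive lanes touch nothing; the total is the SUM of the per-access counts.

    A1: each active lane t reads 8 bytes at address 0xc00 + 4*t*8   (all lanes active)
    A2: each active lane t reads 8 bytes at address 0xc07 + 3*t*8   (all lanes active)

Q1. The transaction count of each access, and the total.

A1: 8 transactions
A2: 6 transactions

Answer: 8,6; total 14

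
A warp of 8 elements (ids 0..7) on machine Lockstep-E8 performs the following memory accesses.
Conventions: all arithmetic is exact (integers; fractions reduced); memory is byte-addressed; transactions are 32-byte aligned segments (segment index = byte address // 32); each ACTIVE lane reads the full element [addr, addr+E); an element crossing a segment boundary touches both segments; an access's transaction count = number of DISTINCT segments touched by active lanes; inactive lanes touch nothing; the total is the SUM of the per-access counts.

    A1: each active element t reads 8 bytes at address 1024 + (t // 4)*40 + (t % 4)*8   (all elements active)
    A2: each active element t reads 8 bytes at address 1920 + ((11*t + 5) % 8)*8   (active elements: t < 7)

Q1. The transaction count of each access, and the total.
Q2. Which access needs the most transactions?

A1: 3 transactions
A2: 2 transactions

Answer: 3,2; total 5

Answer: A1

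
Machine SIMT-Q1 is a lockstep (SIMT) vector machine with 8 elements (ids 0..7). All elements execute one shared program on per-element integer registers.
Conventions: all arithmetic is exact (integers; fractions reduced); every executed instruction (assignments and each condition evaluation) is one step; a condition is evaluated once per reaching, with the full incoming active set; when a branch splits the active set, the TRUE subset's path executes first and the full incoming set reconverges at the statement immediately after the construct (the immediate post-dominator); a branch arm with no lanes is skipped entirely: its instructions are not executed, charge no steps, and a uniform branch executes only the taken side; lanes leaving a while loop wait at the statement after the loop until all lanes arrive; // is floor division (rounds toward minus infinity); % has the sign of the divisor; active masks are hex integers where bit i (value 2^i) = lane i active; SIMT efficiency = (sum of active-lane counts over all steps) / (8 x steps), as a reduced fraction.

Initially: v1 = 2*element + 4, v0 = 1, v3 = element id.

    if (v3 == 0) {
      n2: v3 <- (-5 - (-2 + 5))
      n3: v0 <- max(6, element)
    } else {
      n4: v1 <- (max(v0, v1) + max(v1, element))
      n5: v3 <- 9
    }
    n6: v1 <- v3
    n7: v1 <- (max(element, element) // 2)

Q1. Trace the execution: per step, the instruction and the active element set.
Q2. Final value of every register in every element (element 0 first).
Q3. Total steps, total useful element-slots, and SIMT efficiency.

step 0: eval (v3 == 0)               0xff
step 1: v3 <- (-5 - (-2 + 5))        0x01
step 2: v0 <- max(6, element)        0x01
step 3: v1 <- (max(v0, v1) + max(v1, element)) 0xfe
step 4: v3 <- 9                      0xfe
step 5: v1 <- v3                     0xff
step 6: v1 <- (max(element, element) // 2) 0xff

Answer: 7 steps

v1: 0,0,1,1,2,2,3,3
v0: 6,1,1,1,1,1,1,1
v3: -8,9,9,9,9,9,9,9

steps = 7; useful = 40; efficiency = 40/56 = 5/7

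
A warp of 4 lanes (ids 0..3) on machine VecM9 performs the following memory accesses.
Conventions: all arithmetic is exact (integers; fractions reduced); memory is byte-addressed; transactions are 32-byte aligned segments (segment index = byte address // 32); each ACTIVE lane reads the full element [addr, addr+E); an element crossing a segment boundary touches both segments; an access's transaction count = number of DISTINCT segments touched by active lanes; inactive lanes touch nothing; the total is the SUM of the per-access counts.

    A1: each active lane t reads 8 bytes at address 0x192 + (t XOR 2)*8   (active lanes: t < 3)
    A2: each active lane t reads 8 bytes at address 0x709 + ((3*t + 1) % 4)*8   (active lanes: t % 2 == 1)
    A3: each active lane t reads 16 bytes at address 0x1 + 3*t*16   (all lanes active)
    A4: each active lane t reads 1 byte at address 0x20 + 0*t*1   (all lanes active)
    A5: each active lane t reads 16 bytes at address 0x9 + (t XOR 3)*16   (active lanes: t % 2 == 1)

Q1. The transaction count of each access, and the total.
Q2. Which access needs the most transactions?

A1: 2 transactions
A2: 2 transactions
A3: 6 transactions
A4: 1 transaction
A5: 2 transactions

Answer: 2,2,6,1,2; total 13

Answer: A3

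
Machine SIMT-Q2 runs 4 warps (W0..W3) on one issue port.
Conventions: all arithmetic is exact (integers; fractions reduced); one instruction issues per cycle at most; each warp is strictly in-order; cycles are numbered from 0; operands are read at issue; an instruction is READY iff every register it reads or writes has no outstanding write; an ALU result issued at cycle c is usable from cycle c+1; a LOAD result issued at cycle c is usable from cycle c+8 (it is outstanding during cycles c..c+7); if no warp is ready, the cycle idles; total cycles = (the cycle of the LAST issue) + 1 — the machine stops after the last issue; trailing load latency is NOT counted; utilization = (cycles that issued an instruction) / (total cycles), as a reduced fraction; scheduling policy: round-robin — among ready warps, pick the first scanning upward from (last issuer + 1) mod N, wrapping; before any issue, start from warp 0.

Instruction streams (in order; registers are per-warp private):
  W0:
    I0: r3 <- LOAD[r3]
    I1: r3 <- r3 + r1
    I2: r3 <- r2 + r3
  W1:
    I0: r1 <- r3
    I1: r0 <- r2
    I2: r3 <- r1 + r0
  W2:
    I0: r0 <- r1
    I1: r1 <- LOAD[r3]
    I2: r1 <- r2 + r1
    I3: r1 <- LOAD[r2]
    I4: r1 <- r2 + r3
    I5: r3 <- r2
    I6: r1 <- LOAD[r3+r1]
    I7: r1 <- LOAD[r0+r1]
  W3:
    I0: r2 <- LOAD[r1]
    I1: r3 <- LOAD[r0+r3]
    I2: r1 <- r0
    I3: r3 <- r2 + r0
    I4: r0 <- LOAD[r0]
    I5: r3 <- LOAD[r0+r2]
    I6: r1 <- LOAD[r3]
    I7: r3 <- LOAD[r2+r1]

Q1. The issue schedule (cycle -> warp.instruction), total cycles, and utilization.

cycle 0: W0.I0
cycle 1: W1.I0
cycle 2: W2.I0
cycle 3: W3.I0
cycle 4: W1.I1
cycle 5: W2.I1
cycle 6: W3.I1
cycle 7: W1.I2
cycle 8: W3.I2
cycle 9: W0.I1
cycle 10: W0.I2
cycle 11: idle
cycle 12: idle
cycle 13: W2.I2
cycle 14: W3.I3
cycle 15: W2.I3
cycle 16: W3.I4
cycle 17: idle
cycle 18: idle
cycle 19: idle
cycle 20: idle
cycle 21: idle
cycle 22: idle
cycle 23: W2.I4
cycle 24: W3.I5
cycle 25: W2.I5
cycle 26: W2.I6
cycle 27: idle
cycle 28: idle
cycle 29: idle
cycle 30: idle
cycle 31: idle
cycle 32: W3.I6
cycle 33: idle
cycle 34: W2.I7
cycle 35: idle
cycle 36: idle
cycle 37: idle
cycle 38: idle
cycle 39: idle
cycle 40: W3.I7

Answer: 41 cycles, utilization 22/41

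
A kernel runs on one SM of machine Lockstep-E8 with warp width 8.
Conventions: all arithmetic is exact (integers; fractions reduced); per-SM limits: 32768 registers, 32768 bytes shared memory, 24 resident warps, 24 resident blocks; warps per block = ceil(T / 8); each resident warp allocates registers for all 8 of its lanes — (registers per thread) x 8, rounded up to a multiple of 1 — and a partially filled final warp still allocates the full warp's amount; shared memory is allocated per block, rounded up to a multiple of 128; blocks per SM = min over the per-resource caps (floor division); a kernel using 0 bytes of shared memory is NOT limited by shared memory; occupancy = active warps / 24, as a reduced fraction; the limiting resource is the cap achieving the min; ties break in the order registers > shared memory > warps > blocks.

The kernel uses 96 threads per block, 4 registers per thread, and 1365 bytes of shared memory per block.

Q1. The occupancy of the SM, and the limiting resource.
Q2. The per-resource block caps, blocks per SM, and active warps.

Answer: occupancy 1, limited by warps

registers: 85 blocks
shared memory: 23 blocks
warps: 2 blocks
blocks: 24 blocks

Answer: 2 blocks, 24 active warps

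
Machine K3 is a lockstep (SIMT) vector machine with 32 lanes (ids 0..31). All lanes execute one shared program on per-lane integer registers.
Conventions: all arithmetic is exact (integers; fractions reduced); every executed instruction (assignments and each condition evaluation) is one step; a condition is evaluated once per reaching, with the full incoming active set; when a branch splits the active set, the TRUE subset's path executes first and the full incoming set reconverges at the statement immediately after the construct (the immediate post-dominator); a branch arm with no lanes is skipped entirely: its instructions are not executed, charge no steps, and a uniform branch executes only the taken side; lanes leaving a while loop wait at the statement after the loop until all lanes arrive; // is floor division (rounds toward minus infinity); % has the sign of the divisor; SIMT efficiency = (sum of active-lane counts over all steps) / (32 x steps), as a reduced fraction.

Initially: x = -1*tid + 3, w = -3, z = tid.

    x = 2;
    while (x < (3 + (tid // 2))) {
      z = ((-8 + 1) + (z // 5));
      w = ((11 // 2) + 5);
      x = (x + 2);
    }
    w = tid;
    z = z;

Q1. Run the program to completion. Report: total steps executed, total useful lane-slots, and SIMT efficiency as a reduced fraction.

Answer: 36 steps, 704 useful, 11/18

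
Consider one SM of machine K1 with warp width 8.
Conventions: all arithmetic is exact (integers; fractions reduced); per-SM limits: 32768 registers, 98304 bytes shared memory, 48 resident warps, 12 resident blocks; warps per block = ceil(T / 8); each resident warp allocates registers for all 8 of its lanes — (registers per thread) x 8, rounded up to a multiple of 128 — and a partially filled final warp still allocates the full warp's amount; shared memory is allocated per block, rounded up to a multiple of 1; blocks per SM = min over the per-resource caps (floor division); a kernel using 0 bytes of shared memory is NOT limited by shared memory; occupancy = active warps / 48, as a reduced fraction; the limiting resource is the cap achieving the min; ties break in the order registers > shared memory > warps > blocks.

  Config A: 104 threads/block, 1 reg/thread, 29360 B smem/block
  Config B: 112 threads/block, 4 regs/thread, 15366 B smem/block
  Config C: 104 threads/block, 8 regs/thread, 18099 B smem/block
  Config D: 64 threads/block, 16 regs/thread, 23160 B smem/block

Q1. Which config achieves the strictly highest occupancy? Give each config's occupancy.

occupancies: A 13/16, B 7/8, C 13/16, D 2/3

Answer: B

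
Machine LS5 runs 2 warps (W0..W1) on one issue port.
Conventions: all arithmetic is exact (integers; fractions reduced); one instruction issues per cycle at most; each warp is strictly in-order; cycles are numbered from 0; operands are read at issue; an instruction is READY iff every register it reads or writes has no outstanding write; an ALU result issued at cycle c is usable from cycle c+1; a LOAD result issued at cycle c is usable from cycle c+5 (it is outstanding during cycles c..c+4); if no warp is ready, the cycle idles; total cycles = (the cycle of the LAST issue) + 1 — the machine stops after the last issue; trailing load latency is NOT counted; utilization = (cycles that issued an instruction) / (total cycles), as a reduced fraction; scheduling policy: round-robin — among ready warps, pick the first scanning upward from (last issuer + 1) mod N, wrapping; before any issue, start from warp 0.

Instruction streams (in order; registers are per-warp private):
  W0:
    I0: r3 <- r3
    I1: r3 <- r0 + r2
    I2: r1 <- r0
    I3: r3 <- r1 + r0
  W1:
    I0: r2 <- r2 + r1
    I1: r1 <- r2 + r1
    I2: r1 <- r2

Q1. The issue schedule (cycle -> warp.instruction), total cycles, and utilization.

cycle 0: W0.I0
cycle 1: W1.I0
cycle 2: W0.I1
cycle 3: W1.I1
cycle 4: W0.I2
cycle 5: W1.I2
cycle 6: W0.I3

Answer: 7 cycles, utilization 1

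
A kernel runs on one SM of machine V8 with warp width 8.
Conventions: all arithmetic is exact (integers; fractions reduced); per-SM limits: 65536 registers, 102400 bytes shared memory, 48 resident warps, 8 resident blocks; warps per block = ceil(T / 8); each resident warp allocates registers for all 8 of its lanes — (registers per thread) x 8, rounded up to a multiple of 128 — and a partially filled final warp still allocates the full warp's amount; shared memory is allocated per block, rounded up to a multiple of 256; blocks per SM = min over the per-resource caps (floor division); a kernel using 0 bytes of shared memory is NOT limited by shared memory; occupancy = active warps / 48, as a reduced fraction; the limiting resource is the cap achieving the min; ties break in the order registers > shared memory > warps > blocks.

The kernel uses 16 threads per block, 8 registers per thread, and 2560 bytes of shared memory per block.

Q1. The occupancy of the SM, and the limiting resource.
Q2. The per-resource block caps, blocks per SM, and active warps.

Answer: occupancy 1/3, limited by blocks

registers: 256 blocks
shared memory: 40 blocks
warps: 24 blocks
blocks: 8 blocks

Answer: 8 blocks, 16 active warps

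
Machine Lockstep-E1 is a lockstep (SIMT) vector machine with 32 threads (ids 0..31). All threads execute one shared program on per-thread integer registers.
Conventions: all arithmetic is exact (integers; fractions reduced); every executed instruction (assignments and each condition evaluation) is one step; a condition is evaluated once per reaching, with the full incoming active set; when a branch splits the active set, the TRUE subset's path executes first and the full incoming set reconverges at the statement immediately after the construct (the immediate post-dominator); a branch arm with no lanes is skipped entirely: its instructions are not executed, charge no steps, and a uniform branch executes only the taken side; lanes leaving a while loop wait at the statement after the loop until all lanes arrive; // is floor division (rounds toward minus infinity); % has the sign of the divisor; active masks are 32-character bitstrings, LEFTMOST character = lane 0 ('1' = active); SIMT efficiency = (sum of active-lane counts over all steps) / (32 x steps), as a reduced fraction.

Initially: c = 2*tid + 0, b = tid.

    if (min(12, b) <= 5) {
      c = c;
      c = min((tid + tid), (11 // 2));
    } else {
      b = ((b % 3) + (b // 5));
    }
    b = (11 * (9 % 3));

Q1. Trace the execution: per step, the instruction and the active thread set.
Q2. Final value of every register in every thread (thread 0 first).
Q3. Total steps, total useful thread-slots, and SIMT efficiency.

step 0: eval (min(12, b) <= 5)       11111111111111111111111111111111
step 1: c <- c                       11111100000000000000000000000000
step 2: c <- min((tid + tid), (11 // 2)) 11111100000000000000000000000000
step 3: b <- ((b % 3) + (b // 5))    00000011111111111111111111111111
step 4: b <- (11 * (9 % 3))          11111111111111111111111111111111

Answer: 5 steps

c: 0,2,4,5,5,5,12,14,16,18,20,22,24,26,28,30,32,34,36,38,40,42,44,46,48,50,52,54,56,58,60,62
b: 0,0,0,0,0,0,0,0,0,0,0,0,0,0,0,0,0,0,0,0,0,0,0,0,0,0,0,0,0,0,0,0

steps = 5; useful = 102; efficiency = 102/160 = 51/80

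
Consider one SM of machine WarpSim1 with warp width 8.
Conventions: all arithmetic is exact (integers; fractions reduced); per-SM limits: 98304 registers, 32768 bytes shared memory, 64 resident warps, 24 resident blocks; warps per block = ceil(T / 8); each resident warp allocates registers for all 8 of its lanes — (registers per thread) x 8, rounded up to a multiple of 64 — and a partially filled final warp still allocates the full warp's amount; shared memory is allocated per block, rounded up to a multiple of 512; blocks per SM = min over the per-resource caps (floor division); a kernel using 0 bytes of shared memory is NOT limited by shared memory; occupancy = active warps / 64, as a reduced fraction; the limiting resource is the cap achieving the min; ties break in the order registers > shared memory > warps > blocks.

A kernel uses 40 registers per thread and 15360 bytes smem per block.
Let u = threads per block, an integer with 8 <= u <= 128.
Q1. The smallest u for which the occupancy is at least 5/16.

Answer: u = 73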